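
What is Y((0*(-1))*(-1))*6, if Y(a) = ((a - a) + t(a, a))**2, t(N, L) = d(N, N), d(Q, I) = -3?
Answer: 54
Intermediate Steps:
t(N, L) = -3
Y(a) = 9 (Y(a) = ((a - a) - 3)**2 = (0 - 3)**2 = (-3)**2 = 9)
Y((0*(-1))*(-1))*6 = 9*6 = 54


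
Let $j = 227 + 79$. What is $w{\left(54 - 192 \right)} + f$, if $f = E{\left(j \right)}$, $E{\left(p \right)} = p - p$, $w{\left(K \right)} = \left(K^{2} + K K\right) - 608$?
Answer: $37480$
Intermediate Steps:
$w{\left(K \right)} = -608 + 2 K^{2}$ ($w{\left(K \right)} = \left(K^{2} + K^{2}\right) - 608 = 2 K^{2} - 608 = -608 + 2 K^{2}$)
$j = 306$
$E{\left(p \right)} = 0$
$f = 0$
$w{\left(54 - 192 \right)} + f = \left(-608 + 2 \left(54 - 192\right)^{2}\right) + 0 = \left(-608 + 2 \left(-138\right)^{2}\right) + 0 = \left(-608 + 2 \cdot 19044\right) + 0 = \left(-608 + 38088\right) + 0 = 37480 + 0 = 37480$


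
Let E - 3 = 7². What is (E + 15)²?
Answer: 4489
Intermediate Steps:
E = 52 (E = 3 + 7² = 3 + 49 = 52)
(E + 15)² = (52 + 15)² = 67² = 4489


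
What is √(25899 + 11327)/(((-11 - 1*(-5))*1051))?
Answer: -√37226/6306 ≈ -0.030596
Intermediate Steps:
√(25899 + 11327)/(((-11 - 1*(-5))*1051)) = √37226/(((-11 + 5)*1051)) = √37226/((-6*1051)) = √37226/(-6306) = √37226*(-1/6306) = -√37226/6306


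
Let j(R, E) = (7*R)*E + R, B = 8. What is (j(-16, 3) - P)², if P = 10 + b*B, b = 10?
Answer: 195364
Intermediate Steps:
j(R, E) = R + 7*E*R (j(R, E) = 7*E*R + R = R + 7*E*R)
P = 90 (P = 10 + 10*8 = 10 + 80 = 90)
(j(-16, 3) - P)² = (-16*(1 + 7*3) - 1*90)² = (-16*(1 + 21) - 90)² = (-16*22 - 90)² = (-352 - 90)² = (-442)² = 195364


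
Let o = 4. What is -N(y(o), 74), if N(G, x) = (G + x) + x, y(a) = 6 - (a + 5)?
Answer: -145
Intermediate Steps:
y(a) = 1 - a (y(a) = 6 - (5 + a) = 6 + (-5 - a) = 1 - a)
N(G, x) = G + 2*x
-N(y(o), 74) = -((1 - 1*4) + 2*74) = -((1 - 4) + 148) = -(-3 + 148) = -1*145 = -145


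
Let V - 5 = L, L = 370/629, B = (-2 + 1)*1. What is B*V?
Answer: -95/17 ≈ -5.5882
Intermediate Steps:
B = -1 (B = -1*1 = -1)
L = 10/17 (L = 370*(1/629) = 10/17 ≈ 0.58823)
V = 95/17 (V = 5 + 10/17 = 95/17 ≈ 5.5882)
B*V = -1*95/17 = -95/17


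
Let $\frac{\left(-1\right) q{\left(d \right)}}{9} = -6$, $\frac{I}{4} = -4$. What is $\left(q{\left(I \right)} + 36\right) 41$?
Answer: $3690$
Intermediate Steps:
$I = -16$ ($I = 4 \left(-4\right) = -16$)
$q{\left(d \right)} = 54$ ($q{\left(d \right)} = \left(-9\right) \left(-6\right) = 54$)
$\left(q{\left(I \right)} + 36\right) 41 = \left(54 + 36\right) 41 = 90 \cdot 41 = 3690$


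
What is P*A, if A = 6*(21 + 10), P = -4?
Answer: -744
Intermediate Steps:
A = 186 (A = 6*31 = 186)
P*A = -4*186 = -744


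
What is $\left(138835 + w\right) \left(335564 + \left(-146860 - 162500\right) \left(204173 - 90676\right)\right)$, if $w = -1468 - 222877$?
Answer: $3002349849401560$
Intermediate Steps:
$w = -224345$
$\left(138835 + w\right) \left(335564 + \left(-146860 - 162500\right) \left(204173 - 90676\right)\right) = \left(138835 - 224345\right) \left(335564 + \left(-146860 - 162500\right) \left(204173 - 90676\right)\right) = - 85510 \left(335564 - 35111431920\right) = \left(-85510\right) \left(-35111096356\right) = 3002349849401560$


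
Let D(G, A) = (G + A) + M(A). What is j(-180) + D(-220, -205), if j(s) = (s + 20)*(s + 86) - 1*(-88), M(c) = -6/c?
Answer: 3014121/205 ≈ 14703.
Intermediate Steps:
D(G, A) = A + G - 6/A (D(G, A) = (G + A) - 6/A = (A + G) - 6/A = A + G - 6/A)
j(s) = 88 + (20 + s)*(86 + s) (j(s) = (20 + s)*(86 + s) + 88 = 88 + (20 + s)*(86 + s))
j(-180) + D(-220, -205) = (1808 + (-180)² + 106*(-180)) + (-205 - 220 - 6/(-205)) = (1808 + 32400 - 19080) + (-205 - 220 - 6*(-1/205)) = 15128 + (-205 - 220 + 6/205) = 15128 - 87119/205 = 3014121/205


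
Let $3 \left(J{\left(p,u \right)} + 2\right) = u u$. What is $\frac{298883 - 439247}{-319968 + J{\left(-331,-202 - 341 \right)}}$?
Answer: $\frac{140364}{221687} \approx 0.63316$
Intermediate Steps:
$J{\left(p,u \right)} = -2 + \frac{u^{2}}{3}$ ($J{\left(p,u \right)} = -2 + \frac{u u}{3} = -2 + \frac{u^{2}}{3}$)
$\frac{298883 - 439247}{-319968 + J{\left(-331,-202 - 341 \right)}} = \frac{298883 - 439247}{-319968 - \left(2 - \frac{\left(-202 - 341\right)^{2}}{3}\right)} = - \frac{140364}{-319968 - \left(2 - \frac{\left(-543\right)^{2}}{3}\right)} = - \frac{140364}{-319968 + \left(-2 + \frac{1}{3} \cdot 294849\right)} = - \frac{140364}{-319968 + \left(-2 + 98283\right)} = - \frac{140364}{-319968 + 98281} = - \frac{140364}{-221687} = \left(-140364\right) \left(- \frac{1}{221687}\right) = \frac{140364}{221687}$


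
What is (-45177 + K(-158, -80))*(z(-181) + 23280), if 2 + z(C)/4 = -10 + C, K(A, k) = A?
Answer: -1020400180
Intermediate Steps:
z(C) = -48 + 4*C (z(C) = -8 + 4*(-10 + C) = -8 + (-40 + 4*C) = -48 + 4*C)
(-45177 + K(-158, -80))*(z(-181) + 23280) = (-45177 - 158)*((-48 + 4*(-181)) + 23280) = -45335*((-48 - 724) + 23280) = -45335*(-772 + 23280) = -45335*22508 = -1020400180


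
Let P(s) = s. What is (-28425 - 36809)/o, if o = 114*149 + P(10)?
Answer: -32617/8498 ≈ -3.8382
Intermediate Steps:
o = 16996 (o = 114*149 + 10 = 16986 + 10 = 16996)
(-28425 - 36809)/o = (-28425 - 36809)/16996 = -65234*1/16996 = -32617/8498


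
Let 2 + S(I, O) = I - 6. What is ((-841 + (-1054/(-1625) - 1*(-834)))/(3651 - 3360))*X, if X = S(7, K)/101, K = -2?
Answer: 10321/47760375 ≈ 0.00021610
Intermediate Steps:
S(I, O) = -8 + I (S(I, O) = -2 + (I - 6) = -2 + (-6 + I) = -8 + I)
X = -1/101 (X = (-8 + 7)/101 = -1*1/101 = -1/101 ≈ -0.0099010)
((-841 + (-1054/(-1625) - 1*(-834)))/(3651 - 3360))*X = ((-841 + (-1054/(-1625) - 1*(-834)))/(3651 - 3360))*(-1/101) = ((-841 + (-1054*(-1/1625) + 834))/291)*(-1/101) = ((-841 + (1054/1625 + 834))*(1/291))*(-1/101) = ((-841 + 1356304/1625)*(1/291))*(-1/101) = -10321/1625*1/291*(-1/101) = -10321/472875*(-1/101) = 10321/47760375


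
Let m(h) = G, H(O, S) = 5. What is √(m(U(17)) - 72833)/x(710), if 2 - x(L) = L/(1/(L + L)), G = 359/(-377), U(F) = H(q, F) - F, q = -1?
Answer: -10*I*√25879542/190045323 ≈ -0.00026768*I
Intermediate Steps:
U(F) = 5 - F
G = -359/377 (G = 359*(-1/377) = -359/377 ≈ -0.95225)
m(h) = -359/377
x(L) = 2 - 2*L² (x(L) = 2 - L/(1/(L + L)) = 2 - L/(1/(2*L)) = 2 - L*2*L = 2 - 2*L²)
√(m(U(17)) - 72833)/x(710) = √(-359/377 - 72833)/(2 - 2*710²) = √(-27458400/377)/(2 - 2*504100) = (20*I*√25879542/377)/(2 - 1008200) = (20*I*√25879542/377)/(-1008198) = (20*I*√25879542/377)*(-1/1008198) = -10*I*√25879542/190045323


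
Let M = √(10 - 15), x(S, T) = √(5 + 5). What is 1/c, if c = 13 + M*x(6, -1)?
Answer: 13/219 - 5*I*√2/219 ≈ 0.059361 - 0.032288*I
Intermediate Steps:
x(S, T) = √10
M = I*√5 (M = √(-5) = I*√5 ≈ 2.2361*I)
c = 13 + 5*I*√2 (c = 13 + (I*√5)*√10 = 13 + 5*I*√2 ≈ 13.0 + 7.0711*I)
1/c = 1/(13 + 5*I*√2)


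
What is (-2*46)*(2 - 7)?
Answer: 460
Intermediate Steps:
(-2*46)*(2 - 7) = -92*(-5) = 460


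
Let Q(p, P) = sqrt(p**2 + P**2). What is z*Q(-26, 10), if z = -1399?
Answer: -2798*sqrt(194) ≈ -38972.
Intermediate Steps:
Q(p, P) = sqrt(P**2 + p**2)
z*Q(-26, 10) = -1399*sqrt(10**2 + (-26)**2) = -1399*sqrt(100 + 676) = -2798*sqrt(194)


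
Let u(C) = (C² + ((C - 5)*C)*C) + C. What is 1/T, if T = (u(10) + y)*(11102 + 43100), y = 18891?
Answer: 1/1056993202 ≈ 9.4608e-10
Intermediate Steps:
u(C) = C + C² + C²*(-5 + C) (u(C) = (C² + ((-5 + C)*C)*C) + C = (C² + (C*(-5 + C))*C) + C = (C² + C²*(-5 + C)) + C = C + C² + C²*(-5 + C))
T = 1056993202 (T = (10*(1 + 10² - 4*10) + 18891)*(11102 + 43100) = (10*(1 + 100 - 40) + 18891)*54202 = (10*61 + 18891)*54202 = (610 + 18891)*54202 = 19501*54202 = 1056993202)
1/T = 1/1056993202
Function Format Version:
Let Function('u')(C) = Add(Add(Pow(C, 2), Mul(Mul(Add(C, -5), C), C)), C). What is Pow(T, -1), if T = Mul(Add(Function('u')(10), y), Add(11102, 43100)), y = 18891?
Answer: Rational(1, 1056993202) ≈ 9.4608e-10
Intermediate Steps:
Function('u')(C) = Add(C, Pow(C, 2), Mul(Pow(C, 2), Add(-5, C))) (Function('u')(C) = Add(Add(Pow(C, 2), Mul(Mul(Add(-5, C), C), C)), C) = Add(Add(Pow(C, 2), Mul(Mul(C, Add(-5, C)), C)), C) = Add(Add(Pow(C, 2), Mul(Pow(C, 2), Add(-5, C))), C) = Add(C, Pow(C, 2), Mul(Pow(C, 2), Add(-5, C))))
T = 1056993202 (T = Mul(Add(Mul(10, Add(1, Pow(10, 2), Mul(-4, 10))), 18891), Add(11102, 43100)) = Mul(Add(Mul(10, Add(1, 100, -40)), 18891), 54202) = Mul(Add(Mul(10, 61), 18891), 54202) = Mul(Add(610, 18891), 54202) = Mul(19501, 54202) = 1056993202)
Pow(T, -1) = Pow(1056993202, -1) = Rational(1, 1056993202)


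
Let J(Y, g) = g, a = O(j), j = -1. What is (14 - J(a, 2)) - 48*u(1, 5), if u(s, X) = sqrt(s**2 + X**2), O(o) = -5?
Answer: 12 - 48*sqrt(26) ≈ -232.75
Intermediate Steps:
a = -5
u(s, X) = sqrt(X**2 + s**2)
(14 - J(a, 2)) - 48*u(1, 5) = (14 - 1*2) - 48*sqrt(5**2 + 1**2) = (14 - 2) - 48*sqrt(25 + 1) = 12 - 48*sqrt(26)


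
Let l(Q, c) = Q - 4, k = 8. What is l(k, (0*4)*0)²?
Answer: 16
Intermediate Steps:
l(Q, c) = -4 + Q
l(k, (0*4)*0)² = (-4 + 8)² = 4² = 16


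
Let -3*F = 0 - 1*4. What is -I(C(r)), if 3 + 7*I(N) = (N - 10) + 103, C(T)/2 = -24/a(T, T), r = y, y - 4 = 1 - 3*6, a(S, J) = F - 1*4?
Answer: -108/7 ≈ -15.429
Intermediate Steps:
F = 4/3 (F = -(0 - 1*4)/3 = -(0 - 4)/3 = -⅓*(-4) = 4/3 ≈ 1.3333)
a(S, J) = -8/3 (a(S, J) = 4/3 - 1*4 = 4/3 - 4 = -8/3)
y = -13 (y = 4 + (1 - 3*6) = 4 + (1 - 18) = 4 - 17 = -13)
r = -13
C(T) = 18 (C(T) = 2*(-24/(-8/3)) = 2*(-24*(-3/8)) = 2*9 = 18)
I(N) = 90/7 + N/7 (I(N) = -3/7 + ((N - 10) + 103)/7 = -3/7 + ((-10 + N) + 103)/7 = -3/7 + (93 + N)/7 = -3/7 + (93/7 + N/7) = 90/7 + N/7)
-I(C(r)) = -(90/7 + (⅐)*18) = -(90/7 + 18/7) = -1*108/7 = -108/7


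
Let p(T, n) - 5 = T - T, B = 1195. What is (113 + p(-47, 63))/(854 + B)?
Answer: 118/2049 ≈ 0.057589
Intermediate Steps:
p(T, n) = 5 (p(T, n) = 5 + (T - T) = 5 + 0 = 5)
(113 + p(-47, 63))/(854 + B) = (113 + 5)/(854 + 1195) = 118/2049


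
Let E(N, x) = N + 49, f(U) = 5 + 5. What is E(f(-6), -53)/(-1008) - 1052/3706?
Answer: -639535/1867824 ≈ -0.34240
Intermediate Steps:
f(U) = 10
E(N, x) = 49 + N
E(f(-6), -53)/(-1008) - 1052/3706 = (49 + 10)/(-1008) - 1052/3706 = 59*(-1/1008) - 1052*1/3706 = -59/1008 - 526/1853 = -639535/1867824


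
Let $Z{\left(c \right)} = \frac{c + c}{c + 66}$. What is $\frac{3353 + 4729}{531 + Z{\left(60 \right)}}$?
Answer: $\frac{169722}{11171} \approx 15.193$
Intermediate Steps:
$Z{\left(c \right)} = \frac{2 c}{66 + c}$
$\frac{3353 + 4729}{531 + Z{\left(60 \right)}} = \frac{3353 + 4729}{531 + 2 \cdot 60 \frac{1}{66 + 60}} = \frac{8082}{531 + 2 \cdot 60 \cdot \frac{1}{126}} = \frac{8082}{531 + \frac{20}{21}} = \frac{8082}{\frac{11171}{21}} = 8082 \cdot \frac{21}{11171} = \frac{169722}{11171}$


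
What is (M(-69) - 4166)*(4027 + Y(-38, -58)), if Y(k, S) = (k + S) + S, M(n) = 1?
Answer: -16131045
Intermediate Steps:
Y(k, S) = k + 2*S (Y(k, S) = (S + k) + S = k + 2*S)
(M(-69) - 4166)*(4027 + Y(-38, -58)) = (1 - 4166)*(4027 + (-38 + 2*(-58))) = -4165*(4027 + (-38 - 116)) = -4165*(4027 - 154) = -4165*3873 = -16131045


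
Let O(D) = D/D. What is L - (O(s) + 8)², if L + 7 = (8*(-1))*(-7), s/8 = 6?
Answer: -32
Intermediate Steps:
s = 48 (s = 8*6 = 48)
O(D) = 1
L = 49 (L = -7 + (8*(-1))*(-7) = -7 - 8*(-7) = -7 + 56 = 49)
L - (O(s) + 8)² = 49 - (1 + 8)² = 49 - 1*9² = 49 - 1*81 = 49 - 81 = -32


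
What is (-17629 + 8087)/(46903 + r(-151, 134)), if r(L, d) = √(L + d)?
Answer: -13163189/64702689 + 4771*I*√17/1099945713 ≈ -0.20344 + 1.7884e-5*I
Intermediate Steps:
(-17629 + 8087)/(46903 + r(-151, 134)) = (-17629 + 8087)/(46903 + √(-151 + 134)) = -9542/(46903 + √(-17)) = -9542/(46903 + I*√17)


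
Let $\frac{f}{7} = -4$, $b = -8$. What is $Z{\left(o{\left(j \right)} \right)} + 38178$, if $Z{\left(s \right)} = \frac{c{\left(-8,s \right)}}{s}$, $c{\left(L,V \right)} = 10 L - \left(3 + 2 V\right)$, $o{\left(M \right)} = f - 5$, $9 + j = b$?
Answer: $\frac{1259891}{33} \approx 38179.0$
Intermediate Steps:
$j = -17$ ($j = -9 - 8 = -17$)
$f = -28$ ($f = 7 \left(-4\right) = -28$)
$o{\left(M \right)} = -33$ ($o{\left(M \right)} = -28 - 5 = -33$)
$c{\left(L,V \right)} = -3 - 2 V + 10 L$ ($c{\left(L,V \right)} = 10 L - \left(3 + 2 V\right) = -3 - 2 V + 10 L$)
$Z{\left(s \right)} = \frac{-83 - 2 s}{s}$ ($Z{\left(s \right)} = \frac{-3 - 2 s + 10 \left(-8\right)}{s} = \frac{-3 - 2 s - 80}{s} = \frac{-83 - 2 s}{s}$)
$Z{\left(o{\left(j \right)} \right)} + 38178 = \left(-2 - \frac{83}{-33}\right) + 38178 = \left(-2 - - \frac{83}{33}\right) + 38178 = \left(-2 + \frac{83}{33}\right) + 38178 = \frac{17}{33} + 38178 = \frac{1259891}{33}$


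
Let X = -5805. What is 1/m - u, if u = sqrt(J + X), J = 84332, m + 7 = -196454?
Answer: -1/196461 - sqrt(78527) ≈ -280.23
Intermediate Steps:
m = -196461 (m = -7 - 196454 = -196461)
u = sqrt(78527) (u = sqrt(84332 - 5805) = sqrt(78527) ≈ 280.23)
1/m - u = 1/(-196461) - sqrt(78527) = -1/196461 - sqrt(78527)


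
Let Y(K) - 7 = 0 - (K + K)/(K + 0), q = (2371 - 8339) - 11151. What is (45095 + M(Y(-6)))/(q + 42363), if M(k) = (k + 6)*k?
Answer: 22575/12622 ≈ 1.7885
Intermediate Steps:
q = -17119 (q = -5968 - 11151 = -17119)
Y(K) = 5 (Y(K) = 7 + (0 - (K + K)/(K + 0)) = 7 + (0 - 2*K/K) = 7 + (0 - 1*2) = 7 + (0 - 2) = 7 - 2 = 5)
M(k) = k*(6 + k) (M(k) = (6 + k)*k = k*(6 + k))
(45095 + M(Y(-6)))/(q + 42363) = (45095 + 5*(6 + 5))/(-17119 + 42363) = (45095 + 5*11)/25244 = (45095 + 55)*(1/25244) = 45150*(1/25244) = 22575/12622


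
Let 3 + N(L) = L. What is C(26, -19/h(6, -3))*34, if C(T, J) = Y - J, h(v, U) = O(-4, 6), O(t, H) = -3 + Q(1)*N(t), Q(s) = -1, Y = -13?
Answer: -561/2 ≈ -280.50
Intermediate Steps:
N(L) = -3 + L
O(t, H) = -t (O(t, H) = -3 - (-3 + t) = -3 + (3 - t) = -t)
h(v, U) = 4 (h(v, U) = -1*(-4) = 4)
C(T, J) = -13 - J
C(26, -19/h(6, -3))*34 = (-13 - (-19)/4)*34 = (-13 - 1*(-19/4))*34 = (-13 + 19/4)*34 = -33/4*34 = -561/2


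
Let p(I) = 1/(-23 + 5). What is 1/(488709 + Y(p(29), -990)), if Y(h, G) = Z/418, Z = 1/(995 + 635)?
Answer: 681340/332976990061 ≈ 2.0462e-6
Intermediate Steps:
Z = 1/1630 ≈ 0.00061350
p(I) = -1/18 (p(I) = 1/(-18) = -1/18)
Y(h, G) = 1/681340 (Y(h, G) = (1/1630)/418 = (1/1630)*(1/418) = 1/681340)
1/(488709 + Y(p(29), -990)) = 1/(488709 + 1/681340) = 1/(332976990061/681340) = 681340/332976990061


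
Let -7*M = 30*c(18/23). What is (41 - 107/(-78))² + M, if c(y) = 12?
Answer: 74270935/42588 ≈ 1743.9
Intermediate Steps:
M = -360/7 (M = -30*12/7 = -⅐*360 = -360/7 ≈ -51.429)
(41 - 107/(-78))² + M = (41 - 107/(-78))² - 360/7 = (41 - 107*(-1/78))² - 360/7 = (41 + 107/78)² - 360/7 = (3305/78)² - 360/7 = 10923025/6084 - 360/7 = 74270935/42588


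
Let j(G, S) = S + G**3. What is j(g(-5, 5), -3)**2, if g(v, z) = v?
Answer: 16384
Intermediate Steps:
j(g(-5, 5), -3)**2 = (-3 + (-5)**3)**2 = (-3 - 125)**2 = (-128)**2 = 16384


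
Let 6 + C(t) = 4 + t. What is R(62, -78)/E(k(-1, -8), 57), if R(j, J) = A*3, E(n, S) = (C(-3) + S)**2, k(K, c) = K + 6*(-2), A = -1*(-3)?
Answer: 9/2704 ≈ 0.0033284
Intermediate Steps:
A = 3
C(t) = -2 + t (C(t) = -6 + (4 + t) = -2 + t)
k(K, c) = -12 + K (k(K, c) = K - 12 = -12 + K)
E(n, S) = (-5 + S)**2 (E(n, S) = ((-2 - 3) + S)**2 = (-5 + S)**2)
R(j, J) = 9 (R(j, J) = 3*3 = 9)
R(62, -78)/E(k(-1, -8), 57) = 9/((-5 + 57)**2) = 9/(52**2) = 9/2704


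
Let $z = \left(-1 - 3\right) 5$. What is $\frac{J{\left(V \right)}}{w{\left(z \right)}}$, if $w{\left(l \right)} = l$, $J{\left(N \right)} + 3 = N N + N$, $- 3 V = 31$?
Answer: $- \frac{841}{180} \approx -4.6722$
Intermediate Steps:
$V = - \frac{31}{3}$ ($V = \left(- \frac{1}{3}\right) 31 = - \frac{31}{3} \approx -10.333$)
$z = -20$ ($z = \left(-4\right) 5 = -20$)
$J{\left(N \right)} = -3 + N + N^{2}$ ($J{\left(N \right)} = -3 + \left(N N + N\right) = -3 + \left(N^{2} + N\right) = -3 + \left(N + N^{2}\right) = -3 + N + N^{2}$)
$\frac{J{\left(V \right)}}{w{\left(z \right)}} = \frac{-3 - \frac{31}{3} + \left(- \frac{31}{3}\right)^{2}}{-20} = \left(-3 - \frac{31}{3} + \frac{961}{9}\right) \left(- \frac{1}{20}\right) = \frac{841}{9} \left(- \frac{1}{20}\right) = - \frac{841}{180}$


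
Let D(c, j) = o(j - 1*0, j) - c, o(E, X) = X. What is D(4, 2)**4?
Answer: 16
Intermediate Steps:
D(c, j) = j - c
D(4, 2)**4 = (2 - 1*4)**4 = (2 - 4)**4 = (-2)**4 = 16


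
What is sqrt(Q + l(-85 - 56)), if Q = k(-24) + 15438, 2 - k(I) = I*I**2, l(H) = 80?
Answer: 4*sqrt(1834) ≈ 171.30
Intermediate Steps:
k(I) = 2 - I**3 (k(I) = 2 - I*I**2 = 2 - I**3)
Q = 29264 (Q = (2 - 1*(-24)**3) + 15438 = (2 - 1*(-13824)) + 15438 = (2 + 13824) + 15438 = 13826 + 15438 = 29264)
sqrt(Q + l(-85 - 56)) = sqrt(29264 + 80) = sqrt(29344) = 4*sqrt(1834)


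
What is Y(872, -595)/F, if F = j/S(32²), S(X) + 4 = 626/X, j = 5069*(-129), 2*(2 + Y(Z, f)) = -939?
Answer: -1636105/669594624 ≈ -0.0024434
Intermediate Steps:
Y(Z, f) = -943/2 (Y(Z, f) = -2 + (½)*(-939) = -2 - 939/2 = -943/2)
j = -653901
S(X) = -4 + 626/X
F = 334797312/1735 (F = -653901/(-4 + 626/(32²)) = -653901/(-4 + 626/1024) = -653901/(-4 + 626*(1/1024)) = -653901/(-4 + 313/512) = -653901/(-1735/512) = -653901*(-512/1735) = 334797312/1735 ≈ 1.9297e+5)
Y(872, -595)/F = -943/(2*334797312/1735) = -943/2*1735/334797312 = -1636105/669594624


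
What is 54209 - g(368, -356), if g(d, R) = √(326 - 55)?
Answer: 54209 - √271 ≈ 54193.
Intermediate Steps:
g(d, R) = √271
54209 - g(368, -356) = 54209 - √271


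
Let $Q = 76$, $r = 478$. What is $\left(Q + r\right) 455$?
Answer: $252070$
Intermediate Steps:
$\left(Q + r\right) 455 = \left(76 + 478\right) 455 = 554 \cdot 455 = 252070$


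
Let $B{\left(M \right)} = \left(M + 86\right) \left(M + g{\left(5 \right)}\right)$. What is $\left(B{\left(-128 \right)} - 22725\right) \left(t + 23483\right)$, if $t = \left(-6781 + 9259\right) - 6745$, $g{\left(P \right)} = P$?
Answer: $-337413744$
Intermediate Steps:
$B{\left(M \right)} = \left(5 + M\right) \left(86 + M\right)$ ($B{\left(M \right)} = \left(M + 86\right) \left(M + 5\right) = \left(86 + M\right) \left(5 + M\right) = \left(5 + M\right) \left(86 + M\right)$)
$t = -4267$ ($t = 2478 - 6745 = -4267$)
$\left(B{\left(-128 \right)} - 22725\right) \left(t + 23483\right) = \left(\left(430 + \left(-128\right)^{2} + 91 \left(-128\right)\right) - 22725\right) \left(-4267 + 23483\right) = \left(\left(430 + 16384 - 11648\right) - 22725\right) 19216 = \left(5166 - 22725\right) 19216 = \left(-17559\right) 19216 = -337413744$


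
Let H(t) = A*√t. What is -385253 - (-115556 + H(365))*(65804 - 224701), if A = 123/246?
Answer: -18361886985 + 158897*√365/2 ≈ -1.8360e+10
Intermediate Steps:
A = ½ (A = 123*(1/246) = ½ ≈ 0.50000)
H(t) = √t/2
-385253 - (-115556 + H(365))*(65804 - 224701) = -385253 - (-115556 + √365/2)*(65804 - 224701) = -385253 - (-115556 + √365/2)*(-158897) = -385253 - (18361501732 - 158897*√365/2) = -385253 + (-18361501732 + 158897*√365/2) = -18361886985 + 158897*√365/2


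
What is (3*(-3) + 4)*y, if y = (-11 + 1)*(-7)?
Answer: -350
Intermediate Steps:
y = 70 (y = -10*(-7) = 70)
(3*(-3) + 4)*y = (3*(-3) + 4)*70 = (-9 + 4)*70 = -5*70 = -350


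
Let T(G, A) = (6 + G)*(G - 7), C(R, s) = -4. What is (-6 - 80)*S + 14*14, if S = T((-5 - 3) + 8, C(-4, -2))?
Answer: 3808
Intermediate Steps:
T(G, A) = (-7 + G)*(6 + G) (T(G, A) = (6 + G)*(-7 + G) = (-7 + G)*(6 + G))
S = -42 (S = -42 + ((-5 - 3) + 8)² - ((-5 - 3) + 8) = -42 + (-8 + 8)² - (-8 + 8) = -42 + 0² - 1*0 = -42 + 0 + 0 = -42)
(-6 - 80)*S + 14*14 = (-6 - 80)*(-42) + 14*14 = -86*(-42) + 196 = 3612 + 196 = 3808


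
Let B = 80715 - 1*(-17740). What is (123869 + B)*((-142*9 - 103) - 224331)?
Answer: -50181194688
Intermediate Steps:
B = 98455 (B = 80715 + 17740 = 98455)
(123869 + B)*((-142*9 - 103) - 224331) = (123869 + 98455)*((-142*9 - 103) - 224331) = 222324*((-1278 - 103) - 224331) = 222324*(-1381 - 224331) = 222324*(-225712) = -50181194688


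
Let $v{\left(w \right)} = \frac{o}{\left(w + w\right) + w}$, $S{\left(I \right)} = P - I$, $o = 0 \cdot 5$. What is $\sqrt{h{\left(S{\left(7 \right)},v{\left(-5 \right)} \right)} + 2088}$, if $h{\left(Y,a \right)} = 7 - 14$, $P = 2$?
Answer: $\sqrt{2081} \approx 45.618$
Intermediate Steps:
$o = 0$
$S{\left(I \right)} = 2 - I$
$v{\left(w \right)} = 0$ ($v{\left(w \right)} = \frac{0}{\left(w + w\right) + w} = \frac{0}{2 w + w} = \frac{0}{3 w} = 0 \frac{1}{3 w} = 0$)
$h{\left(Y,a \right)} = -7$
$\sqrt{h{\left(S{\left(7 \right)},v{\left(-5 \right)} \right)} + 2088} = \sqrt{-7 + 2088} = \sqrt{2081}$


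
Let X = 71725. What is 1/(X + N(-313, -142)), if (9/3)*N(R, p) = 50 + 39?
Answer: 3/215264 ≈ 1.3936e-5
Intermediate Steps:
N(R, p) = 89/3 (N(R, p) = (50 + 39)/3 = (⅓)*89 = 89/3)
1/(X + N(-313, -142)) = 1/(71725 + 89/3) = 1/(215264/3) = 3/215264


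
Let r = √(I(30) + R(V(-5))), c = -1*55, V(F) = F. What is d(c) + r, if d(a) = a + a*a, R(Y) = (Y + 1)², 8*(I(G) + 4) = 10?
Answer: 2970 + √53/2 ≈ 2973.6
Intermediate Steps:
I(G) = -11/4 (I(G) = -4 + (⅛)*10 = -4 + 5/4 = -11/4)
c = -55
R(Y) = (1 + Y)²
d(a) = a + a²
r = √53/2 (r = √(-11/4 + (1 - 5)²) = √(-11/4 + (-4)²) = √(-11/4 + 16) = √(53/4) = √53/2 ≈ 3.6401)
d(c) + r = -55*(1 - 55) + √53/2 = -55*(-54) + √53/2 = 2970 + √53/2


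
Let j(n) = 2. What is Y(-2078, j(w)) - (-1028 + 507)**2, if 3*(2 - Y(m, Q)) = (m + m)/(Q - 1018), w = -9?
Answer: -206837557/762 ≈ -2.7144e+5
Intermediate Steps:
Y(m, Q) = 2 - 2*m/(3*(-1018 + Q)) (Y(m, Q) = 2 - (m + m)/(3*(Q - 1018)) = 2 - 2*m/(3*(-1018 + Q)))
Y(-2078, j(w)) - (-1028 + 507)**2 = 2*(-3054 - 1*(-2078) + 3*2)/(3*(-1018 + 2)) - (-1028 + 507)**2 = (2/3)*(-3054 + 2078 + 6)/(-1016) - 1*(-521)**2 = (2/3)*(-1/1016)*(-970) - 1*271441 = 485/762 - 271441 = -206837557/762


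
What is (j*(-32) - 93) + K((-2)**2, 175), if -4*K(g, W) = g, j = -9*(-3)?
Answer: -958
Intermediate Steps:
j = 27
K(g, W) = -g/4
(j*(-32) - 93) + K((-2)**2, 175) = (27*(-32) - 93) - 1/4*(-2)**2 = (-864 - 93) - 1/4*4 = -957 - 1 = -958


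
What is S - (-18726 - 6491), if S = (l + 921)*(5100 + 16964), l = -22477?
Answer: -475586367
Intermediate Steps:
S = -475611584 (S = (-22477 + 921)*(5100 + 16964) = -21556*22064 = -475611584)
S - (-18726 - 6491) = -475611584 - (-18726 - 6491) = -475611584 - 1*(-25217) = -475611584 + 25217 = -475586367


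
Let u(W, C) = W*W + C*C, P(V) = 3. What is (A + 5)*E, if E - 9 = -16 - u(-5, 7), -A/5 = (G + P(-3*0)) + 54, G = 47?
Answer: 41715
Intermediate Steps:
A = -520 (A = -5*((47 + 3) + 54) = -5*(50 + 54) = -5*104 = -520)
u(W, C) = C² + W² (u(W, C) = W² + C² = C² + W²)
E = -81 (E = 9 + (-16 - (7² + (-5)²)) = 9 + (-16 - (49 + 25)) = 9 + (-16 - 1*74) = 9 + (-16 - 74) = 9 - 90 = -81)
(A + 5)*E = (-520 + 5)*(-81) = -515*(-81) = 41715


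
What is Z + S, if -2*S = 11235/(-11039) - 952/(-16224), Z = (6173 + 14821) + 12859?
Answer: 216537417413/6396312 ≈ 33854.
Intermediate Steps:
Z = 33853 (Z = 20994 + 12859 = 33853)
S = 3067277/6396312 (S = -(11235/(-11039) - 952/(-16224))/2 = -(11235*(-1/11039) - 952*(-1/16224))/2 = -(-1605/1577 + 119/2028)/2 = -½*(-3067277/3198156) = 3067277/6396312 ≈ 0.47954)
Z + S = 33853 + 3067277/6396312 = 216537417413/6396312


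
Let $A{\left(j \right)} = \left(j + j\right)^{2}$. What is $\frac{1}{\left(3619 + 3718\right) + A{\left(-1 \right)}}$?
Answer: $\frac{1}{7341} \approx 0.00013622$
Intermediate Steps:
$A{\left(j \right)} = 4 j^{2}$ ($A{\left(j \right)} = \left(2 j\right)^{2} = 4 j^{2}$)
$\frac{1}{\left(3619 + 3718\right) + A{\left(-1 \right)}} = \frac{1}{\left(3619 + 3718\right) + 4 \left(-1\right)^{2}} = \frac{1}{7337 + 4 \cdot 1} = \frac{1}{7337 + 4} = \frac{1}{7341}$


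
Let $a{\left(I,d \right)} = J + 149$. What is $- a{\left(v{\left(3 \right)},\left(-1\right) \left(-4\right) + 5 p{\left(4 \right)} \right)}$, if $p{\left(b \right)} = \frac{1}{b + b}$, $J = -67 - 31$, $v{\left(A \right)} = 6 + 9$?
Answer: $-51$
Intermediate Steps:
$v{\left(A \right)} = 15$
$J = -98$ ($J = -67 - 31 = -98$)
$p{\left(b \right)} = \frac{1}{2 b}$
$a{\left(I,d \right)} = 51$ ($a{\left(I,d \right)} = -98 + 149 = 51$)
$- a{\left(v{\left(3 \right)},\left(-1\right) \left(-4\right) + 5 p{\left(4 \right)} \right)} = \left(-1\right) 51 = -51$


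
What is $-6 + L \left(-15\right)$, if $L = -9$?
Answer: $129$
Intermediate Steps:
$-6 + L \left(-15\right) = -6 - -135 = -6 + 135 = 129$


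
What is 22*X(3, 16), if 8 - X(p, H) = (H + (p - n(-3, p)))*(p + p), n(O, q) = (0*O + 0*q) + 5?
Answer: -1672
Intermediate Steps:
n(O, q) = 5 (n(O, q) = (0 + 0) + 5 = 0 + 5 = 5)
X(p, H) = 8 - 2*p*(-5 + H + p) (X(p, H) = 8 - (H + (p - 1*5))*(p + p) = 8 - (H + (p - 5))*2*p = 8 - (H + (-5 + p))*2*p = 8 - (-5 + H + p)*2*p = 8 - 2*p*(-5 + H + p))
22*X(3, 16) = 22*(8 - 2*3² + 10*3 - 2*16*3) = 22*(8 - 2*9 + 30 - 96) = 22*(8 - 18 + 30 - 96) = 22*(-76) = -1672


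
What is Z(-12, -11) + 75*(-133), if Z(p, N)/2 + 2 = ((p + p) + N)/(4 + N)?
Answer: -9969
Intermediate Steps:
Z(p, N) = -4 + 2*(N + 2*p)/(4 + N) (Z(p, N) = -4 + 2*(((p + p) + N)/(4 + N)) = -4 + 2*((2*p + N)/(4 + N)) = -4 + 2*((N + 2*p)/(4 + N)) = -4 + 2*(N + 2*p)/(4 + N))
Z(-12, -11) + 75*(-133) = 2*(-8 - 1*(-11) + 2*(-12))/(4 - 11) + 75*(-133) = 2*(-8 + 11 - 24)/(-7) - 9975 = 2*(-⅐)*(-21) - 9975 = 6 - 9975 = -9969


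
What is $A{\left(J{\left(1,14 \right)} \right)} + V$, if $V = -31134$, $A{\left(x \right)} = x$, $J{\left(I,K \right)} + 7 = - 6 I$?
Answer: $-31147$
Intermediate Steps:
$J{\left(I,K \right)} = -7 - 6 I$
$A{\left(J{\left(1,14 \right)} \right)} + V = \left(-7 - 6\right) - 31134 = -13 - 31134 = -31147$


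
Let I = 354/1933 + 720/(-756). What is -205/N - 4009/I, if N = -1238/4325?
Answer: 57288643864/9664447 ≈ 5927.8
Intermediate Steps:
N = -1238/4325 (N = -1238*1/4325 = -1238/4325 ≈ -0.28624)
I = -31226/40593 (I = 354*(1/1933) + 720*(-1/756) = 354/1933 - 20/21 = -31226/40593 ≈ -0.76925)
-205/N - 4009/I = -205/(-1238/4325) - 4009/(-31226/40593) = -205*(-4325/1238) - 4009*(-40593/31226) = 886625/1238 + 162737337/31226 = 57288643864/9664447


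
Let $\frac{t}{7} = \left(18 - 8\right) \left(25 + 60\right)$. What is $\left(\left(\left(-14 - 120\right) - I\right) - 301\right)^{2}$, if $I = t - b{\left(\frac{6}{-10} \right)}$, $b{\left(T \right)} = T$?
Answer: $\frac{1019397184}{25} \approx 4.0776 \cdot 10^{7}$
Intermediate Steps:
$t = 5950$ ($t = 7 \left(18 - 8\right) \left(25 + 60\right) = 7 \cdot 10 \cdot 85 = 7 \cdot 850 = 5950$)
$I = \frac{29753}{5}$ ($I = 5950 - \frac{6}{-10} = 5950 - 6 \left(- \frac{1}{10}\right) = 5950 - - \frac{3}{5} = 5950 + \frac{3}{5} = \frac{29753}{5} \approx 5950.6$)
$\left(\left(\left(-14 - 120\right) - I\right) - 301\right)^{2} = \left(\left(\left(-14 - 120\right) - \frac{29753}{5}\right) - 301\right)^{2} = \left(\left(-134 - \frac{29753}{5}\right) - 301\right)^{2} = \left(- \frac{30423}{5} - 301\right)^{2} = \left(- \frac{31928}{5}\right)^{2} = \frac{1019397184}{25}$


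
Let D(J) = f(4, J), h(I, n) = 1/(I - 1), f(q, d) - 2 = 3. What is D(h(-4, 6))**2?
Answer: 25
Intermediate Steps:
f(q, d) = 5 (f(q, d) = 2 + 3 = 5)
h(I, n) = 1/(-1 + I)
D(J) = 5
D(h(-4, 6))**2 = 5**2 = 25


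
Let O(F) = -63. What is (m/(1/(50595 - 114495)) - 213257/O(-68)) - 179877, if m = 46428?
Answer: -186916318594/63 ≈ -2.9669e+9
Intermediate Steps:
(m/(1/(50595 - 114495)) - 213257/O(-68)) - 179877 = (46428/(1/(50595 - 114495)) - 213257/(-63)) - 179877 = (46428/(1/(-63900)) - 213257*(-1/63)) - 179877 = (46428/(-1/63900) + 213257/63) - 179877 = (46428*(-63900) + 213257/63) - 179877 = (-2966749200 + 213257/63) - 179877 = -186904986343/63 - 179877 = -186916318594/63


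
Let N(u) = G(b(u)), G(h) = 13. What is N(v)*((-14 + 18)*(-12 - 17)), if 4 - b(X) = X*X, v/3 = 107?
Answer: -1508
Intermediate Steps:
v = 321 (v = 3*107 = 321)
b(X) = 4 - X**2 (b(X) = 4 - X*X = 4 - X**2)
N(u) = 13
N(v)*((-14 + 18)*(-12 - 17)) = 13*((-14 + 18)*(-12 - 17)) = 13*(4*(-29)) = 13*(-116) = -1508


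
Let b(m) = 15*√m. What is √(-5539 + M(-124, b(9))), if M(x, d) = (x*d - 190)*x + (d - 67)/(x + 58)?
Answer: 4*√399342/3 ≈ 842.58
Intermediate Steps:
M(x, d) = x*(-190 + d*x) + (-67 + d)/(58 + x) (M(x, d) = (d*x - 190)*x + (-67 + d)/(58 + x) = (-190 + d*x)*x + (-67 + d)/(58 + x) = x*(-190 + d*x) + (-67 + d)/(58 + x))
√(-5539 + M(-124, b(9))) = √(-5539 + (-67 + 15*√9 - 11020*(-124) - 190*(-124)² + (15*√9)*(-124)³ + 58*(15*√9)*(-124)²)/(58 - 124)) = √(-5539 + (-67 + 15*3 + 1366480 - 190*15376 + (15*3)*(-1906624) + 58*(15*3)*15376)/(-66)) = √(-5539 - (-67 + 45 + 1366480 - 2921440 + 45*(-1906624) + 58*45*15376)/66) = √(-5539 - (-67 + 45 + 1366480 - 2921440 - 85798080 + 40131360)/66) = √(-5539 - 1/66*(-47221702)) = √(-5539 + 2146441/3) = √(2129824/3) = 4*√399342/3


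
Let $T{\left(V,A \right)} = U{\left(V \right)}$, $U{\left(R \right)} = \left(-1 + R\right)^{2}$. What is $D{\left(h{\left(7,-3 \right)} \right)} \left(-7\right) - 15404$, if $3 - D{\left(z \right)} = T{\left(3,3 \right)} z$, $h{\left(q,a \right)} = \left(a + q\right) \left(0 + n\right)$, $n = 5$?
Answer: $-14865$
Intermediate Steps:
$h{\left(q,a \right)} = 5 a + 5 q$ ($h{\left(q,a \right)} = \left(a + q\right) \left(0 + 5\right) = \left(a + q\right) 5 = 5 a + 5 q$)
$T{\left(V,A \right)} = \left(-1 + V\right)^{2}$
$D{\left(z \right)} = 3 - 4 z$ ($D{\left(z \right)} = 3 - \left(-1 + 3\right)^{2} z = 3 - 2^{2} z = 3 - 4 z$)
$D{\left(h{\left(7,-3 \right)} \right)} \left(-7\right) - 15404 = \left(3 - 4 \left(5 \left(-3\right) + 5 \cdot 7\right)\right) \left(-7\right) - 15404 = \left(3 - 4 \left(-15 + 35\right)\right) \left(-7\right) - 15404 = \left(3 - 80\right) \left(-7\right) - 15404 = \left(-77\right) \left(-7\right) - 15404 = 539 - 15404 = -14865$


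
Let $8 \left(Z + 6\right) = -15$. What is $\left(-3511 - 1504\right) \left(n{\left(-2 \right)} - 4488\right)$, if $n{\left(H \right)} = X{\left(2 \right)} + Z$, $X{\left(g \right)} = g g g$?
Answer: $\frac{180053545}{8} \approx 2.2507 \cdot 10^{7}$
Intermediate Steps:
$X{\left(g \right)} = g^{3}$ ($X{\left(g \right)} = g^{2} g = g^{3}$)
$Z = - \frac{63}{8}$ ($Z = -6 + \frac{1}{8} \left(-15\right) = -6 - \frac{15}{8} = - \frac{63}{8} \approx -7.875$)
$n{\left(H \right)} = \frac{1}{8}$ ($n{\left(H \right)} = 2^{3} - \frac{63}{8} = 8 - \frac{63}{8} = \frac{1}{8}$)
$\left(-3511 - 1504\right) \left(n{\left(-2 \right)} - 4488\right) = \left(-3511 - 1504\right) \left(\frac{1}{8} - 4488\right) = \left(-5015\right) \left(- \frac{35903}{8}\right) = \frac{180053545}{8}$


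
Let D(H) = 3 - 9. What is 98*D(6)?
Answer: -588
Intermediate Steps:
D(H) = -6
98*D(6) = 98*(-6) = -588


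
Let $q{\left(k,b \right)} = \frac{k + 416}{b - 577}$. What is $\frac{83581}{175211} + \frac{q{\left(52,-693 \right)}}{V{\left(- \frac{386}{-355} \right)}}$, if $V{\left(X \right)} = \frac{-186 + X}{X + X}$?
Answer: $\frac{878909226467}{1825871202835} \approx 0.48136$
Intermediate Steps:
$q{\left(k,b \right)} = \frac{416 + k}{-577 + b}$
$V{\left(X \right)} = \frac{-186 + X}{2 X}$
$\frac{83581}{175211} + \frac{q{\left(52,-693 \right)}}{V{\left(- \frac{386}{-355} \right)}} = \frac{83581}{175211} + \frac{\frac{1}{-577 - 693} \left(416 + 52\right)}{\frac{1}{2} \frac{1}{\left(-386\right) \frac{1}{-355}} \left(-186 - \frac{386}{-355}\right)} = 83581 \cdot \frac{1}{175211} + \frac{\frac{1}{-1270} \cdot 468}{\frac{1}{2} \frac{1}{\left(-386\right) \left(- \frac{1}{355}\right)} \left(-186 - - \frac{386}{355}\right)} = \frac{83581}{175211} + \frac{\left(- \frac{1}{1270}\right) 468}{\frac{1}{2} \frac{1}{\frac{386}{355}} \left(-186 + \frac{386}{355}\right)} = \frac{83581}{175211} - \frac{234}{635 \cdot \frac{1}{2} \cdot \frac{355}{386} \left(- \frac{65644}{355}\right)} = \frac{83581}{175211} - \frac{234}{635 \left(- \frac{16411}{193}\right)} = \frac{83581}{175211} - - \frac{45162}{10420985} = \frac{83581}{175211} + \frac{45162}{10420985} = \frac{878909226467}{1825871202835}$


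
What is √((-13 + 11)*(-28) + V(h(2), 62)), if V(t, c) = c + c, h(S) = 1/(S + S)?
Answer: 6*√5 ≈ 13.416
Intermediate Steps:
h(S) = 1/(2*S)
V(t, c) = 2*c
√((-13 + 11)*(-28) + V(h(2), 62)) = √((-13 + 11)*(-28) + 2*62) = √(-2*(-28) + 124) = √(56 + 124) = √180 = 6*√5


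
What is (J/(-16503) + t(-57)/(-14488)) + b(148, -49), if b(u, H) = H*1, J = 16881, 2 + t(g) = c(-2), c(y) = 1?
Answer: -3986744387/79698488 ≈ -50.023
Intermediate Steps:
t(g) = -1 (t(g) = -2 + 1 = -1)
b(u, H) = H
(J/(-16503) + t(-57)/(-14488)) + b(148, -49) = (16881/(-16503) - 1/(-14488)) - 49 = (16881*(-1/16503) - 1*(-1/14488)) - 49 = (-5627/5501 + 1/14488) - 49 = -81518475/79698488 - 49 = -3986744387/79698488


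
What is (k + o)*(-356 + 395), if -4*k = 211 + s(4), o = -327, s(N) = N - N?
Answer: -59241/4 ≈ -14810.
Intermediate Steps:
s(N) = 0
k = -211/4 (k = -(211 + 0)/4 = -1/4*211 = -211/4 ≈ -52.750)
(k + o)*(-356 + 395) = (-211/4 - 327)*(-356 + 395) = -1519/4*39 = -59241/4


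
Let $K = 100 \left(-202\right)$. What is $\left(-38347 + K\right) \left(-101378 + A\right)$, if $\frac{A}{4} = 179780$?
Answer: $-36166940874$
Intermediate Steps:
$A = 719120$ ($A = 4 \cdot 179780 = 719120$)
$K = -20200$
$\left(-38347 + K\right) \left(-101378 + A\right) = \left(-38347 - 20200\right) \left(-101378 + 719120\right) = \left(-58547\right) 617742 = -36166940874$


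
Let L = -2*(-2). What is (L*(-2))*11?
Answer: -88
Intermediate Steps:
L = 4
(L*(-2))*11 = (4*(-2))*11 = -8*11 = -88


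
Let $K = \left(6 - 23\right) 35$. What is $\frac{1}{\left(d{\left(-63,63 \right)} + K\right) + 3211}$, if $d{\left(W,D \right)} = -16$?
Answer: $\frac{1}{2600} \approx 0.00038462$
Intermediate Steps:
$K = -595$ ($K = \left(-17\right) 35 = -595$)
$\frac{1}{\left(d{\left(-63,63 \right)} + K\right) + 3211} = \frac{1}{\left(-16 - 595\right) + 3211} = \frac{1}{-611 + 3211} = \frac{1}{2600}$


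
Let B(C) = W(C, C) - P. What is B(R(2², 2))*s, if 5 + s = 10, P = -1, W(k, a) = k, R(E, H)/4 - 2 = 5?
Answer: 145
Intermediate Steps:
R(E, H) = 28 (R(E, H) = 8 + 4*5 = 8 + 20 = 28)
s = 5 (s = -5 + 10 = 5)
B(C) = 1 + C (B(C) = C - 1*(-1) = C + 1 = 1 + C)
B(R(2², 2))*s = (1 + 28)*5 = 29*5 = 145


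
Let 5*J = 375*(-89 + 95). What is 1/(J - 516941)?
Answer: -1/516491 ≈ -1.9361e-6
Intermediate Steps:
J = 450 (J = (375*(-89 + 95))/5 = (375*6)/5 = (⅕)*2250 = 450)
1/(J - 516941) = 1/(450 - 516941) = 1/(-516491) = -1/516491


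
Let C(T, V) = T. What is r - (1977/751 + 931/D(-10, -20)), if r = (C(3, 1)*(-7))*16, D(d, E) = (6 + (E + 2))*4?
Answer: -11507843/36048 ≈ -319.24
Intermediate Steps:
D(d, E) = 32 + 4*E (D(d, E) = (6 + (2 + E))*4 = (8 + E)*4 = 32 + 4*E)
r = -336 (r = (3*(-7))*16 = -21*16 = -336)
r - (1977/751 + 931/D(-10, -20)) = -336 - (1977/751 + 931/(32 + 4*(-20))) = -336 - (1977*(1/751) + 931/(32 - 80)) = -336 - (1977/751 + 931/(-48)) = -336 - (1977/751 + 931*(-1/48)) = -336 - (1977/751 - 931/48) = -336 - 1*(-604285/36048) = -336 + 604285/36048 = -11507843/36048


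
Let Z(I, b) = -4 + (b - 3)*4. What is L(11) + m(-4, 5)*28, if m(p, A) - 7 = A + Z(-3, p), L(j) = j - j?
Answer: -560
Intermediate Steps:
Z(I, b) = -16 + 4*b (Z(I, b) = -4 + (-3 + b)*4 = -4 + (-12 + 4*b) = -16 + 4*b)
L(j) = 0
m(p, A) = -9 + A + 4*p (m(p, A) = 7 + (A + (-16 + 4*p)) = 7 + (-16 + A + 4*p) = -9 + A + 4*p)
L(11) + m(-4, 5)*28 = 0 + (-9 + 5 + 4*(-4))*28 = 0 + (-9 + 5 - 16)*28 = 0 - 20*28 = 0 - 560 = -560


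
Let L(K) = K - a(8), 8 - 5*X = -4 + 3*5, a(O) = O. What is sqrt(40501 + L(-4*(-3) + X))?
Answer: sqrt(1012610)/5 ≈ 201.26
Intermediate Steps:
X = -3/5 (X = 8/5 - (-4 + 3*5)/5 = 8/5 - (-4 + 15)/5 = 8/5 - 1/5*11 = 8/5 - 11/5 = -3/5 ≈ -0.60000)
L(K) = -8 + K (L(K) = K - 1*8 = K - 8 = -8 + K)
sqrt(40501 + L(-4*(-3) + X)) = sqrt(40501 + (-8 + (-4*(-3) - 3/5))) = sqrt(40501 + (-8 + (12 - 3/5))) = sqrt(40501 + (-8 + 57/5)) = sqrt(40501 + 17/5) = sqrt(202522/5) = sqrt(1012610)/5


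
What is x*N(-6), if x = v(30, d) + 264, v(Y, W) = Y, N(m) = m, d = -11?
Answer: -1764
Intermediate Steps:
x = 294 (x = 30 + 264 = 294)
x*N(-6) = 294*(-6) = -1764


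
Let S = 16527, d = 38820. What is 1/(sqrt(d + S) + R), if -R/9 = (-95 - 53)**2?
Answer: -65712/12954182383 - sqrt(55347)/38862547149 ≈ -5.0787e-6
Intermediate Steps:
R = -197136 (R = -9*(-95 - 53)**2 = -9*(-148)**2 = -9*21904 = -197136)
1/(sqrt(d + S) + R) = 1/(sqrt(38820 + 16527) - 197136) = 1/(sqrt(55347) - 197136) = 1/(-197136 + sqrt(55347))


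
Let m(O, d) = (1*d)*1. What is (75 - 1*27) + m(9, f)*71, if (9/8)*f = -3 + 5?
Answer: 1568/9 ≈ 174.22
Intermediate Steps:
f = 16/9 (f = 8*(-3 + 5)/9 = (8/9)*2 = 16/9 ≈ 1.7778)
m(O, d) = d (m(O, d) = d*1 = d)
(75 - 1*27) + m(9, f)*71 = (75 - 1*27) + (16/9)*71 = (75 - 27) + 1136/9 = 48 + 1136/9 = 1568/9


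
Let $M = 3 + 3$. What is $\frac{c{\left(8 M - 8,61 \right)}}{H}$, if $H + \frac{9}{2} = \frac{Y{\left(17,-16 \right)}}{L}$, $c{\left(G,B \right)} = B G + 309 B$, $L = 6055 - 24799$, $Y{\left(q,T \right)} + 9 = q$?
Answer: $- \frac{99760254}{21089} \approx -4730.4$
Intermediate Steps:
$Y{\left(q,T \right)} = -9 + q$
$M = 6$
$L = -18744$ ($L = 6055 - 24799 = -18744$)
$c{\left(G,B \right)} = 309 B + B G$
$H = - \frac{21089}{4686}$ ($H = - \frac{9}{2} + \frac{-9 + 17}{-18744} = - \frac{9}{2} + 8 \left(- \frac{1}{18744}\right) = - \frac{9}{2} - \frac{1}{2343} = - \frac{21089}{4686} \approx -4.5004$)
$\frac{c{\left(8 M - 8,61 \right)}}{H} = \frac{61 \left(309 + \left(8 \cdot 6 - 8\right)\right)}{- \frac{21089}{4686}} = 61 \left(309 + \left(48 - 8\right)\right) \left(- \frac{4686}{21089}\right) = 61 \left(309 + 40\right) \left(- \frac{4686}{21089}\right) = 61 \cdot 349 \left(- \frac{4686}{21089}\right) = 21289 \left(- \frac{4686}{21089}\right) = - \frac{99760254}{21089}$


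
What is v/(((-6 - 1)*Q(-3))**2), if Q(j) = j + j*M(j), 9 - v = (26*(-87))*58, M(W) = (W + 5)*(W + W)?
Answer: 43735/17787 ≈ 2.4588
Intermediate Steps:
M(W) = 2*W*(5 + W) (M(W) = (5 + W)*(2*W) = 2*W*(5 + W))
v = 131205 (v = 9 - 26*(-87)*58 = 9 - (-2262)*58 = 9 - 1*(-131196) = 9 + 131196 = 131205)
Q(j) = j + 2*j**2*(5 + j) (Q(j) = j + j*(2*j*(5 + j)) = j + 2*j**2*(5 + j))
v/(((-6 - 1)*Q(-3))**2) = 131205/(((-6 - 1)*(-3*(1 + 2*(-3)*(5 - 3))))**2) = 131205/((-(-21)*(1 + 2*(-3)*2))**2) = 131205/((-(-21)*(1 - 12))**2) = 131205/((-(-21)*(-11))**2) = 131205/((-7*33)**2) = 131205/((-231)**2) = 131205/53361 = 131205*(1/53361) = 43735/17787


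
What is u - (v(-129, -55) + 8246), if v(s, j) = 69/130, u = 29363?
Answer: 2745141/130 ≈ 21116.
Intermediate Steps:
v(s, j) = 69/130 (v(s, j) = 69*(1/130) = 69/130)
u - (v(-129, -55) + 8246) = 29363 - (69/130 + 8246) = 29363 - 1*1072049/130 = 29363 - 1072049/130 = 2745141/130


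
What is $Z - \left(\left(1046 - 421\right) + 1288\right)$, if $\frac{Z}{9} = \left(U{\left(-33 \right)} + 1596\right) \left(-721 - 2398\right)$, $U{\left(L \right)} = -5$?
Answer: $-44662874$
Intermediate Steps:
$Z = -44660961$ ($Z = 9 \left(-5 + 1596\right) \left(-721 - 2398\right) = 9 \cdot 1591 \left(-3119\right) = 9 \left(-4962329\right) = -44660961$)
$Z - \left(\left(1046 - 421\right) + 1288\right) = -44660961 - \left(\left(1046 - 421\right) + 1288\right) = -44660961 - \left(625 + 1288\right) = -44660961 - 1913 = -44662874$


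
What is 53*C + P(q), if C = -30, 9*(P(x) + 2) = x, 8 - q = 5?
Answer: -4775/3 ≈ -1591.7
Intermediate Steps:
q = 3 (q = 8 - 1*5 = 8 - 5 = 3)
P(x) = -2 + x/9
53*C + P(q) = 53*(-30) + (-2 + (⅑)*3) = -1590 + (-2 + ⅓) = -1590 - 5/3 = -4775/3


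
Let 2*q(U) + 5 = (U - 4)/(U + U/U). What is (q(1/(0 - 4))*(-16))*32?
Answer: 8192/3 ≈ 2730.7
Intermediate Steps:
q(U) = -5/2 + (-4 + U)/(2*(1 + U)) (q(U) = -5/2 + ((U - 4)/(U + U/U))/2 = -5/2 + ((-4 + U)/(U + 1))/2 = -5/2 + ((-4 + U)/(1 + U))/2 = -5/2 + (-4 + U)/(2*(1 + U)))
(q(1/(0 - 4))*(-16))*32 = (((-9 - 4/(0 - 4))/(2*(1 + 1/(0 - 4))))*(-16))*32 = (((-9 - 4/(-4))/(2*(1 + 1/(-4))))*(-16))*32 = (((-9 - 4*(-¼))/(2*(1 - ¼)))*(-16))*32 = (((-9 + 1)/(2*(¾)))*(-16))*32 = (((½)*(4/3)*(-8))*(-16))*32 = -16/3*(-16)*32 = (256/3)*32 = 8192/3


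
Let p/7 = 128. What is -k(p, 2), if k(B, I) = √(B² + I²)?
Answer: -2*√200705 ≈ -896.00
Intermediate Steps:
p = 896 (p = 7*128 = 896)
-k(p, 2) = -√(896² + 2²) = -√(802816 + 4) = -√802820 = -2*√200705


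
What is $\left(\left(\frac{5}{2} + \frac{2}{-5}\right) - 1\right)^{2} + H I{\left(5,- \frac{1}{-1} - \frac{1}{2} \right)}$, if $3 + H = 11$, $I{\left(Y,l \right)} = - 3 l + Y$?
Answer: $\frac{2921}{100} \approx 29.21$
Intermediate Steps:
$I{\left(Y,l \right)} = Y - 3 l$
$H = 8$ ($H = -3 + 11 = 8$)
$\left(\left(\frac{5}{2} + \frac{2}{-5}\right) - 1\right)^{2} + H I{\left(5,- \frac{1}{-1} - \frac{1}{2} \right)} = \left(\left(\frac{5}{2} + \frac{2}{-5}\right) - 1\right)^{2} + 8 \left(5 - 3 \left(- \frac{1}{-1} - \frac{1}{2}\right)\right) = \left(\left(5 \cdot \frac{1}{2} + 2 \left(- \frac{1}{5}\right)\right) - 1\right)^{2} + 8 \left(5 - 3 \left(\left(-1\right) \left(-1\right) - \frac{1}{2}\right)\right) = \left(\left(\frac{5}{2} - \frac{2}{5}\right) - 1\right)^{2} + 8 \left(5 - 3 \left(1 - \frac{1}{2}\right)\right) = \left(\frac{21}{10} - 1\right)^{2} + 8 \left(5 - \frac{3}{2}\right) = \left(\frac{11}{10}\right)^{2} + 8 \left(5 - \frac{3}{2}\right) = \frac{121}{100} + 8 \cdot \frac{7}{2} = \frac{121}{100} + 28 = \frac{2921}{100}$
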